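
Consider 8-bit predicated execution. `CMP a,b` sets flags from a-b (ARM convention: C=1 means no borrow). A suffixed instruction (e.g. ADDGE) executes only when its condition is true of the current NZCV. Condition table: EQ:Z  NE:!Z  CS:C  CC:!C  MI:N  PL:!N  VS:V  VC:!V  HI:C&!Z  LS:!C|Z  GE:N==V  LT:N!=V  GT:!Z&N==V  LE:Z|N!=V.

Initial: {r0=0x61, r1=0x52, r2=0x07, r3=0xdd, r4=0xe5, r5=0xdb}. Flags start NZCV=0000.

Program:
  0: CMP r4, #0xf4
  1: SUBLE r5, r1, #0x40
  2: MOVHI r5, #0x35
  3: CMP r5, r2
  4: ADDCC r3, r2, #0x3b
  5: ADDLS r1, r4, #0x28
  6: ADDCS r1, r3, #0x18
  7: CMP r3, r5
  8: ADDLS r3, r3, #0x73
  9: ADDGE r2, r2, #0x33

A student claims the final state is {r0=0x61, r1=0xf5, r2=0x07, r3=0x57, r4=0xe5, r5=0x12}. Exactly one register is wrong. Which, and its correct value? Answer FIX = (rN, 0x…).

[0] flags=1000 → (cmp)
[1] flags=1000 LE?T → r5=0x12
[2] flags=1000 HI?F → skip
[3] flags=0010 → (cmp)
[4] flags=0010 CC?F → skip
[5] flags=0010 LS?F → skip
[6] flags=0010 CS?T → r1=0xf5
[7] flags=1010 → (cmp)
[8] flags=1010 LS?F → skip
[9] flags=1010 GE?F → skip

FIX = (r3, 0xdd)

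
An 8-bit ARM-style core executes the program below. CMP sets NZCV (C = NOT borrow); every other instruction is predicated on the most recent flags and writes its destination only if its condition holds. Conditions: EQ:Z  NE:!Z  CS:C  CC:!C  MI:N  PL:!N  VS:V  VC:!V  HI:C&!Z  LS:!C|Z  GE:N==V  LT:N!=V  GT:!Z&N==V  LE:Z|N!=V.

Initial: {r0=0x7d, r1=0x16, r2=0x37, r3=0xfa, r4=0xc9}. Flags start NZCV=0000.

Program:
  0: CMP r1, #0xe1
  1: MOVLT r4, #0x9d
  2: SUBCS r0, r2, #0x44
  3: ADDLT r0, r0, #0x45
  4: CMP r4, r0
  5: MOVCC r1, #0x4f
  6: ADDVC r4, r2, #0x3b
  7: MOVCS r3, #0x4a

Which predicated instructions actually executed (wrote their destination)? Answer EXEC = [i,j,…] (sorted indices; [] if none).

EXEC = [7]

[0] flags=0000 → (cmp)
[1] flags=0000 LT?F → skip
[2] flags=0000 CS?F → skip
[3] flags=0000 LT?F → skip
[4] flags=0011 → (cmp)
[5] flags=0011 CC?F → skip
[6] flags=0011 VC?F → skip
[7] flags=0011 CS?T → r3=0x4a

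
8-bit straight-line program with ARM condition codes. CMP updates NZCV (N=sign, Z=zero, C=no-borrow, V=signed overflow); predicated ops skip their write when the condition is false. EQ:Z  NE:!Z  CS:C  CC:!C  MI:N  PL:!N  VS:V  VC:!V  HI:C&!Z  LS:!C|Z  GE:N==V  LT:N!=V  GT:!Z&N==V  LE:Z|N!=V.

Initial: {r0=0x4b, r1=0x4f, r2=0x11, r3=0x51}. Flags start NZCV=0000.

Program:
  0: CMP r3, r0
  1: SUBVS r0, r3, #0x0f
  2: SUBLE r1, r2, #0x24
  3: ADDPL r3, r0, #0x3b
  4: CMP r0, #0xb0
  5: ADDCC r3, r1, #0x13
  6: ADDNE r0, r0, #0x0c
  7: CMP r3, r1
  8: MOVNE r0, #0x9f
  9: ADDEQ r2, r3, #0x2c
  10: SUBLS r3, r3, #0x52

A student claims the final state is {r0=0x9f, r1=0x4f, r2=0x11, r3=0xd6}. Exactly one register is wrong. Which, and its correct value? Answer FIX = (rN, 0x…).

0: ✓ CMP  NZCV=0010
1: · SUBVS
2: · SUBLE
3: ✓ ADDPL  r3←0x86
4: ✓ CMP  NZCV=1001
5: ✓ ADDCC  r3←0x62
6: ✓ ADDNE  r0←0x57
7: ✓ CMP  NZCV=0010
8: ✓ MOVNE  r0←0x9f
9: · ADDEQ
10: · SUBLS

FIX = (r3, 0x62)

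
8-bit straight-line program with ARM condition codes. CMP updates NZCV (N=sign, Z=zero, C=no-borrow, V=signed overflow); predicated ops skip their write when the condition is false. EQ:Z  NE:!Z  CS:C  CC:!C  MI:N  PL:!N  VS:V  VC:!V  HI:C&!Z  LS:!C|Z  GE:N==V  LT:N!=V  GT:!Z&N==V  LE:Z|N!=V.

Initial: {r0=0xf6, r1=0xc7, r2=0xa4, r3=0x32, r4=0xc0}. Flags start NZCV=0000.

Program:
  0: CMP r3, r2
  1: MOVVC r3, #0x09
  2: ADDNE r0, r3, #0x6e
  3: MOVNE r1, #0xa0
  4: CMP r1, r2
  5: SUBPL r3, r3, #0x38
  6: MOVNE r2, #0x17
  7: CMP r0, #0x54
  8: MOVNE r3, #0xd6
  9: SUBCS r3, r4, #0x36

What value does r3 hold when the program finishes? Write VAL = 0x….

0: ✓ CMP  NZCV=1001
1: · MOVVC
2: ✓ ADDNE  r0←0xa0
3: ✓ MOVNE  r1←0xa0
4: ✓ CMP  NZCV=1000
5: · SUBPL
6: ✓ MOVNE  r2←0x17
7: ✓ CMP  NZCV=0011
8: ✓ MOVNE  r3←0xd6
9: ✓ SUBCS  r3←0x8a

VAL = 0x8a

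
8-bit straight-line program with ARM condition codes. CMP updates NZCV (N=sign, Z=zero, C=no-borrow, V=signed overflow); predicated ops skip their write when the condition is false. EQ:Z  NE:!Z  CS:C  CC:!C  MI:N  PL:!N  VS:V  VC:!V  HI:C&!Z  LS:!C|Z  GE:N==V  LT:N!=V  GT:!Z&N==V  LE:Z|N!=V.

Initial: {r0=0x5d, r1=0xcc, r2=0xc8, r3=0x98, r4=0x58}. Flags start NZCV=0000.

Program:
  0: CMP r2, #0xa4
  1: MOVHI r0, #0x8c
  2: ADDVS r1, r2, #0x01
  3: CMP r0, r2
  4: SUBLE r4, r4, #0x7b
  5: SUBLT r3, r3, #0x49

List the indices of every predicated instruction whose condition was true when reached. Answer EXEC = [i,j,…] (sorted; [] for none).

[0] flags=0010 → (cmp)
[1] flags=0010 HI?T → r0=0x8c
[2] flags=0010 VS?F → skip
[3] flags=1000 → (cmp)
[4] flags=1000 LE?T → r4=0xdd
[5] flags=1000 LT?T → r3=0x4f

EXEC = [1,4,5]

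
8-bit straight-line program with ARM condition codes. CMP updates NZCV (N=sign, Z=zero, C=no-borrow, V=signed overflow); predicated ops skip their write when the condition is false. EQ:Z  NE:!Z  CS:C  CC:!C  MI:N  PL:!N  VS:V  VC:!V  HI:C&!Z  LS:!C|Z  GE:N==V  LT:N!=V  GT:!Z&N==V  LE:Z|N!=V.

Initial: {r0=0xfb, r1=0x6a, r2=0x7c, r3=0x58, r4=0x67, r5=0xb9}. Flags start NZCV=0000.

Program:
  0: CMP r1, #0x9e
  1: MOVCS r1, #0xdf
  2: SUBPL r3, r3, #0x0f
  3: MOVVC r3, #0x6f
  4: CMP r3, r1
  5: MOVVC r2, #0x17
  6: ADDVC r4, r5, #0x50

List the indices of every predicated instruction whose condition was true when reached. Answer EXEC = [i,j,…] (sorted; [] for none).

0: ✓ CMP  NZCV=1001
1: · MOVCS
2: · SUBPL
3: · MOVVC
4: ✓ CMP  NZCV=1000
5: ✓ MOVVC  r2←0x17
6: ✓ ADDVC  r4←0x09

EXEC = [5,6]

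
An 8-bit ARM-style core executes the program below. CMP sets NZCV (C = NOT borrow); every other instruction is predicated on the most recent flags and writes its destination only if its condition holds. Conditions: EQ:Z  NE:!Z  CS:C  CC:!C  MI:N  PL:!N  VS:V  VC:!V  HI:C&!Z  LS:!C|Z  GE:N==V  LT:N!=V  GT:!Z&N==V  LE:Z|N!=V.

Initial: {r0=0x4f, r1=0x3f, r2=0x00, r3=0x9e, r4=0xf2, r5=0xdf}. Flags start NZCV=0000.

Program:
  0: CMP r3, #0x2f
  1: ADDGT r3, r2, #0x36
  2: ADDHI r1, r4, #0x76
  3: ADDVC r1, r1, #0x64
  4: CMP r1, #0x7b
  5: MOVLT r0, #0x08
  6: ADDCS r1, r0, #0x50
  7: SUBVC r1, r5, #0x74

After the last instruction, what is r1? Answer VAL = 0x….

VAL = 0x6b

[0] flags=0011 → (cmp)
[1] flags=0011 GT?F → skip
[2] flags=0011 HI?T → r1=0x68
[3] flags=0011 VC?F → skip
[4] flags=1000 → (cmp)
[5] flags=1000 LT?T → r0=0x08
[6] flags=1000 CS?F → skip
[7] flags=1000 VC?T → r1=0x6b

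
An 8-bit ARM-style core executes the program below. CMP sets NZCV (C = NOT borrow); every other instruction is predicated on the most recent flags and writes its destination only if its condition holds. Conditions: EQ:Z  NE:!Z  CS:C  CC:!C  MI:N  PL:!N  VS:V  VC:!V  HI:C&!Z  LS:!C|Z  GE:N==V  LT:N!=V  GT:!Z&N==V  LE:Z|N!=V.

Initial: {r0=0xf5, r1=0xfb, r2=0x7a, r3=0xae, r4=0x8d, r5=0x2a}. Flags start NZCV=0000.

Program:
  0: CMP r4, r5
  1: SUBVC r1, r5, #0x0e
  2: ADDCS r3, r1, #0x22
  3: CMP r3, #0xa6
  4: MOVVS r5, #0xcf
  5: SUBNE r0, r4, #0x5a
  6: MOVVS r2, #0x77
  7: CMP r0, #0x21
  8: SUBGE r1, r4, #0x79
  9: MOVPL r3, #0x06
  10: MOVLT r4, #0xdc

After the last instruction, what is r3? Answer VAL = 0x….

[0] flags=0011 → (cmp)
[1] flags=0011 VC?F → skip
[2] flags=0011 CS?T → r3=0x1d
[3] flags=0000 → (cmp)
[4] flags=0000 VS?F → skip
[5] flags=0000 NE?T → r0=0x33
[6] flags=0000 VS?F → skip
[7] flags=0010 → (cmp)
[8] flags=0010 GE?T → r1=0x14
[9] flags=0010 PL?T → r3=0x06
[10] flags=0010 LT?F → skip

VAL = 0x06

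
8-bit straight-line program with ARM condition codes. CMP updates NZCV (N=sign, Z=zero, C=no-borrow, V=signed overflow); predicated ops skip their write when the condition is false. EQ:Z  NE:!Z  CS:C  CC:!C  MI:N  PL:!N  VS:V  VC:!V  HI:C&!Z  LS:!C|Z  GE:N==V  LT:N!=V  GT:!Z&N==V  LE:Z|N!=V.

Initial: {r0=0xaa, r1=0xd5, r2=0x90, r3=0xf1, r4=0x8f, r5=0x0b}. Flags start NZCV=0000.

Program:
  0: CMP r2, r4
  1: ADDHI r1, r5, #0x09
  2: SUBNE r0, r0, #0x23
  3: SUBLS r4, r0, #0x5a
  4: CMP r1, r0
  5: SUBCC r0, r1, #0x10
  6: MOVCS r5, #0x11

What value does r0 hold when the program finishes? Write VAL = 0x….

[0] flags=0010 → (cmp)
[1] flags=0010 HI?T → r1=0x14
[2] flags=0010 NE?T → r0=0x87
[3] flags=0010 LS?F → skip
[4] flags=1001 → (cmp)
[5] flags=1001 CC?T → r0=0x04
[6] flags=1001 CS?F → skip

VAL = 0x04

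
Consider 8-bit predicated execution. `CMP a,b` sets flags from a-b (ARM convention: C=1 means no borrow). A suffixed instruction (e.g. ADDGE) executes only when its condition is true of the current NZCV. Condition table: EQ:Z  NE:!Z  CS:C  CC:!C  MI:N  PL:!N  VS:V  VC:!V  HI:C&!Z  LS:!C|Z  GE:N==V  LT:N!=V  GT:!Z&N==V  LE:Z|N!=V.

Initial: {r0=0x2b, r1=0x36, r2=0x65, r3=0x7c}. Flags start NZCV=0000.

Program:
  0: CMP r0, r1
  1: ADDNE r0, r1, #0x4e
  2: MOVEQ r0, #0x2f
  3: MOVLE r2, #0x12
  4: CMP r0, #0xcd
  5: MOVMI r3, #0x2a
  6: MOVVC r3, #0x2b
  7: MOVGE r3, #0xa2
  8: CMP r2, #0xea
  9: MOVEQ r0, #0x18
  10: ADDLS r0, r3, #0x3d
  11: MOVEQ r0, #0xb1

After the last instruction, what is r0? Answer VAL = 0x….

[0] flags=1000 → (cmp)
[1] flags=1000 NE?T → r0=0x84
[2] flags=1000 EQ?F → skip
[3] flags=1000 LE?T → r2=0x12
[4] flags=1000 → (cmp)
[5] flags=1000 MI?T → r3=0x2a
[6] flags=1000 VC?T → r3=0x2b
[7] flags=1000 GE?F → skip
[8] flags=0000 → (cmp)
[9] flags=0000 EQ?F → skip
[10] flags=0000 LS?T → r0=0x68
[11] flags=0000 EQ?F → skip

VAL = 0x68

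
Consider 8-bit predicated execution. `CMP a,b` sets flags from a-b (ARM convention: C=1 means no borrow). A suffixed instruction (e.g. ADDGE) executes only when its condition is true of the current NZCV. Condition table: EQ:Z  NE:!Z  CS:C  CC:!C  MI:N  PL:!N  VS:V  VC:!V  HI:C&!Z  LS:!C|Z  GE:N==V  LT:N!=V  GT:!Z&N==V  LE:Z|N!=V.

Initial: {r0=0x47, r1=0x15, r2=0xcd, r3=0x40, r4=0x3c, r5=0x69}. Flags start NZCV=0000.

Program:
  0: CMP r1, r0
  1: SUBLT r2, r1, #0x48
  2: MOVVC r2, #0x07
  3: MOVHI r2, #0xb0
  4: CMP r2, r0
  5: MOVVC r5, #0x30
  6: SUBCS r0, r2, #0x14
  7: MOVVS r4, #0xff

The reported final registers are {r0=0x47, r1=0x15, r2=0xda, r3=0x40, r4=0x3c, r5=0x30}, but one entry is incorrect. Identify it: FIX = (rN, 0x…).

[0] flags=1000 → (cmp)
[1] flags=1000 LT?T → r2=0xcd
[2] flags=1000 VC?T → r2=0x07
[3] flags=1000 HI?F → skip
[4] flags=1000 → (cmp)
[5] flags=1000 VC?T → r5=0x30
[6] flags=1000 CS?F → skip
[7] flags=1000 VS?F → skip

FIX = (r2, 0x07)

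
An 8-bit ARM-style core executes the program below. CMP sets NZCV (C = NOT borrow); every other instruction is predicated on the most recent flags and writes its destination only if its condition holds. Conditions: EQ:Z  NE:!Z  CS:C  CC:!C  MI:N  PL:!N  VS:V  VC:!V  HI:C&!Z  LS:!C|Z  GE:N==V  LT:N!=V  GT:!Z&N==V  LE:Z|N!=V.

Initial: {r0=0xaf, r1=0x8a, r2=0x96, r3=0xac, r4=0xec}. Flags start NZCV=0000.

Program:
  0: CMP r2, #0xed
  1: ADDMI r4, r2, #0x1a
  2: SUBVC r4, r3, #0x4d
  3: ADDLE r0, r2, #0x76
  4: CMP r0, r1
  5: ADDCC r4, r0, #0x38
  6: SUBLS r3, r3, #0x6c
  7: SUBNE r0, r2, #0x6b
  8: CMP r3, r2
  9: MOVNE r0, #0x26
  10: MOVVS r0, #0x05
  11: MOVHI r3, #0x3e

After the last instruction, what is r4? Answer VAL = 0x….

0: ✓ CMP  NZCV=1000
1: ✓ ADDMI  r4←0xb0
2: ✓ SUBVC  r4←0x5f
3: ✓ ADDLE  r0←0x0c
4: ✓ CMP  NZCV=1001
5: ✓ ADDCC  r4←0x44
6: ✓ SUBLS  r3←0x40
7: ✓ SUBNE  r0←0x2b
8: ✓ CMP  NZCV=1001
9: ✓ MOVNE  r0←0x26
10: ✓ MOVVS  r0←0x05
11: · MOVHI

VAL = 0x44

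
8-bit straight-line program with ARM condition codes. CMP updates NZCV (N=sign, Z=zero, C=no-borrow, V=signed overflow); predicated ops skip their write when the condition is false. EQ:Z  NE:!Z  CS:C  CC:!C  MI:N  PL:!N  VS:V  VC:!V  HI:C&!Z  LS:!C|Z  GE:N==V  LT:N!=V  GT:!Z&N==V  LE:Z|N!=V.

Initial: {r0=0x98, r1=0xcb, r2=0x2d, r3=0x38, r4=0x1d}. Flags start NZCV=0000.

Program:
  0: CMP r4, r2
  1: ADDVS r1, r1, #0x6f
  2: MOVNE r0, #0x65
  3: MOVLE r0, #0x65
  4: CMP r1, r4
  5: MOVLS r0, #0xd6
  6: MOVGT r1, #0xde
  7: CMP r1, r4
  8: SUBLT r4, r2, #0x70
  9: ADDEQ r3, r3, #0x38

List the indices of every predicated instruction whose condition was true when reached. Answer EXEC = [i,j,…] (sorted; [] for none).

EXEC = [2,3,8]

[0] flags=1000 → (cmp)
[1] flags=1000 VS?F → skip
[2] flags=1000 NE?T → r0=0x65
[3] flags=1000 LE?T → r0=0x65
[4] flags=1010 → (cmp)
[5] flags=1010 LS?F → skip
[6] flags=1010 GT?F → skip
[7] flags=1010 → (cmp)
[8] flags=1010 LT?T → r4=0xbd
[9] flags=1010 EQ?F → skip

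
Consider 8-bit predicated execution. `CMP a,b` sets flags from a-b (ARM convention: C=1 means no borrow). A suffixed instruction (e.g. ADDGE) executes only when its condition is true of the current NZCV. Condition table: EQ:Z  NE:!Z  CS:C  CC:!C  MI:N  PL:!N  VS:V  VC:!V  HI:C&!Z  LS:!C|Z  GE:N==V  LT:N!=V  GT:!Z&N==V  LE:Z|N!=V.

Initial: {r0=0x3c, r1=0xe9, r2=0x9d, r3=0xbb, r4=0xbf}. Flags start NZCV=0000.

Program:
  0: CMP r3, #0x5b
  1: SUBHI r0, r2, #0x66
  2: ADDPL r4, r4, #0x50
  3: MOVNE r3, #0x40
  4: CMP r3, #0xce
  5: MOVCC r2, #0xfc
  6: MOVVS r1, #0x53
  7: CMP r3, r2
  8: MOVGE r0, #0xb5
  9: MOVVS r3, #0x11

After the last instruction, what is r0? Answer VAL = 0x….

VAL = 0xb5

0: ✓ CMP  NZCV=0011
1: ✓ SUBHI  r0←0x37
2: ✓ ADDPL  r4←0x0f
3: ✓ MOVNE  r3←0x40
4: ✓ CMP  NZCV=0000
5: ✓ MOVCC  r2←0xfc
6: · MOVVS
7: ✓ CMP  NZCV=0000
8: ✓ MOVGE  r0←0xb5
9: · MOVVS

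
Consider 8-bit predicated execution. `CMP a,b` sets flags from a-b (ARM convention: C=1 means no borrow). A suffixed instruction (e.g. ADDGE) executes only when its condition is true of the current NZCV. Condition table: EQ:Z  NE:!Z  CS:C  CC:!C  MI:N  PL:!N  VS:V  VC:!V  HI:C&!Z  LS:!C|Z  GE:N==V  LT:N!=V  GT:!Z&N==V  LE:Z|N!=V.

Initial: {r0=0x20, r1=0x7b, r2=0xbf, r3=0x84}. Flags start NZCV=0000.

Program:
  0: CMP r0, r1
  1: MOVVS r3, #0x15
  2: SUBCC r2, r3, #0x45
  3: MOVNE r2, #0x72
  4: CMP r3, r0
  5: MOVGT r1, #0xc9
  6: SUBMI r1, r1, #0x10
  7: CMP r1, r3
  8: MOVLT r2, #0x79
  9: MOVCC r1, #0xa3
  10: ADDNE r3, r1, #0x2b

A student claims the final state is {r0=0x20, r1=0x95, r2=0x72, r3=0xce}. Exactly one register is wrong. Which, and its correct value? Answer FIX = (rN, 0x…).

FIX = (r1, 0xa3)

[0] flags=1000 → (cmp)
[1] flags=1000 VS?F → skip
[2] flags=1000 CC?T → r2=0x3f
[3] flags=1000 NE?T → r2=0x72
[4] flags=0011 → (cmp)
[5] flags=0011 GT?F → skip
[6] flags=0011 MI?F → skip
[7] flags=1001 → (cmp)
[8] flags=1001 LT?F → skip
[9] flags=1001 CC?T → r1=0xa3
[10] flags=1001 NE?T → r3=0xce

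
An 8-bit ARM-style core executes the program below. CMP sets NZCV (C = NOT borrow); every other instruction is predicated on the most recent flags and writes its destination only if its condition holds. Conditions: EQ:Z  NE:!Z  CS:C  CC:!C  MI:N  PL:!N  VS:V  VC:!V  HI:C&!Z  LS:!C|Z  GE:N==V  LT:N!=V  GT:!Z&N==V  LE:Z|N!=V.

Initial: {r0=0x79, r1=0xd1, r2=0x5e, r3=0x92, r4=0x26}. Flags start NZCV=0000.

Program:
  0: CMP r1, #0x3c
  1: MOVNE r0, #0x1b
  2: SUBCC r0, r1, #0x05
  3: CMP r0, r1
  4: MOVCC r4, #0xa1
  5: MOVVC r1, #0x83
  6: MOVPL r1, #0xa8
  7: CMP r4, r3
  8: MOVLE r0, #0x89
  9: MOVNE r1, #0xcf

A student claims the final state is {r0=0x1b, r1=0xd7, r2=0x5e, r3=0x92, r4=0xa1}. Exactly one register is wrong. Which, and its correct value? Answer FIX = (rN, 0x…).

FIX = (r1, 0xcf)

0: ✓ CMP  NZCV=1010
1: ✓ MOVNE  r0←0x1b
2: · SUBCC
3: ✓ CMP  NZCV=0000
4: ✓ MOVCC  r4←0xa1
5: ✓ MOVVC  r1←0x83
6: ✓ MOVPL  r1←0xa8
7: ✓ CMP  NZCV=0010
8: · MOVLE
9: ✓ MOVNE  r1←0xcf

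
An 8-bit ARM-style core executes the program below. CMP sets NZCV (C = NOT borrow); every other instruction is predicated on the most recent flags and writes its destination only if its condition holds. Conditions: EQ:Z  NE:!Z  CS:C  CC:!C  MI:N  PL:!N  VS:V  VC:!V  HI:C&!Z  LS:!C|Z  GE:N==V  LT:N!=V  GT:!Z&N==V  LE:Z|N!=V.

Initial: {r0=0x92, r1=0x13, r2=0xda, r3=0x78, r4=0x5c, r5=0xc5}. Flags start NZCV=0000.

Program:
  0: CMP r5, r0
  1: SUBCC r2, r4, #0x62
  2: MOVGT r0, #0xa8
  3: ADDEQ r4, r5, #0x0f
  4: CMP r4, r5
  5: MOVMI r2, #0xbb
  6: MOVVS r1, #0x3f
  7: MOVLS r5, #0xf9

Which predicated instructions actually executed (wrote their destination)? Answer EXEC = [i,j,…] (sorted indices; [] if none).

EXEC = [2,5,6,7]

[0] flags=0010 → (cmp)
[1] flags=0010 CC?F → skip
[2] flags=0010 GT?T → r0=0xa8
[3] flags=0010 EQ?F → skip
[4] flags=1001 → (cmp)
[5] flags=1001 MI?T → r2=0xbb
[6] flags=1001 VS?T → r1=0x3f
[7] flags=1001 LS?T → r5=0xf9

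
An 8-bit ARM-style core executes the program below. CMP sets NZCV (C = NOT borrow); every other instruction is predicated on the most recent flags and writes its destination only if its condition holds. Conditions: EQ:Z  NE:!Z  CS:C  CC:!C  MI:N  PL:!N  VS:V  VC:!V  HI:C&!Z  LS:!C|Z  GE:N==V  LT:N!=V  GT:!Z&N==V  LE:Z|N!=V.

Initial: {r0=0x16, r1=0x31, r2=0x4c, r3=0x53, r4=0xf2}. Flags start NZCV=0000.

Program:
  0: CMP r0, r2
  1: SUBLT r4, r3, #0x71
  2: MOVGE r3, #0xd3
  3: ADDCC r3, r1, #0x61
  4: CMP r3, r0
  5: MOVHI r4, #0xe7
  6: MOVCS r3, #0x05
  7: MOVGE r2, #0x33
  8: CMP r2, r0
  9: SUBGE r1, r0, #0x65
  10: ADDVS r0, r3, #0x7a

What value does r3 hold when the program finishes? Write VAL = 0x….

VAL = 0x05

0: ✓ CMP  NZCV=1000
1: ✓ SUBLT  r4←0xe2
2: · MOVGE
3: ✓ ADDCC  r3←0x92
4: ✓ CMP  NZCV=0011
5: ✓ MOVHI  r4←0xe7
6: ✓ MOVCS  r3←0x05
7: · MOVGE
8: ✓ CMP  NZCV=0010
9: ✓ SUBGE  r1←0xb1
10: · ADDVS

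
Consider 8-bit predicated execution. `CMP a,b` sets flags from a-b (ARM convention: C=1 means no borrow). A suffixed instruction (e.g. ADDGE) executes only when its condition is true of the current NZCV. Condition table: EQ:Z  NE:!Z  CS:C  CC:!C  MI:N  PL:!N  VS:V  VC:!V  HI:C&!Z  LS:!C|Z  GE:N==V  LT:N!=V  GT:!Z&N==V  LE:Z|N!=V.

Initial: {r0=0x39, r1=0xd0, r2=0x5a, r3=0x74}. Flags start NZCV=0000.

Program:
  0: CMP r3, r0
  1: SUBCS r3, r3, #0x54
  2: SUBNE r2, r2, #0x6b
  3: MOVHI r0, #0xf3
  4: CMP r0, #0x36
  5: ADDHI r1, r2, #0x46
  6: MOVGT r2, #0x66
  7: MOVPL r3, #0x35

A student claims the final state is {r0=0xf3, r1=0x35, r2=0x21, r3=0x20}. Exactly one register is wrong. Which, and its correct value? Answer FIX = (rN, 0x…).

0: ✓ CMP  NZCV=0010
1: ✓ SUBCS  r3←0x20
2: ✓ SUBNE  r2←0xef
3: ✓ MOVHI  r0←0xf3
4: ✓ CMP  NZCV=1010
5: ✓ ADDHI  r1←0x35
6: · MOVGT
7: · MOVPL

FIX = (r2, 0xef)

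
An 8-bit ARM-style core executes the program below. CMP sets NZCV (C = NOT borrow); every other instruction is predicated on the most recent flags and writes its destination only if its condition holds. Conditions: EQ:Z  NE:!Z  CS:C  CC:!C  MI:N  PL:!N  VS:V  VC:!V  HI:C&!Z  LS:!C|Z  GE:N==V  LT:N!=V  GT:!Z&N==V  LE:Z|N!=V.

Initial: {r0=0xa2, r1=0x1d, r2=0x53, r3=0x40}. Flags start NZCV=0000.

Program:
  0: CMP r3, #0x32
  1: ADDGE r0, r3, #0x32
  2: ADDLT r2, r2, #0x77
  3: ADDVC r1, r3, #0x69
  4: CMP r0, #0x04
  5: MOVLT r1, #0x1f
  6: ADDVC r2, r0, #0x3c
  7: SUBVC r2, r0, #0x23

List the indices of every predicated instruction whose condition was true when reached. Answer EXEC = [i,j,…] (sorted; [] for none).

EXEC = [1,3,6,7]

0: ✓ CMP  NZCV=0010
1: ✓ ADDGE  r0←0x72
2: · ADDLT
3: ✓ ADDVC  r1←0xa9
4: ✓ CMP  NZCV=0010
5: · MOVLT
6: ✓ ADDVC  r2←0xae
7: ✓ SUBVC  r2←0x4f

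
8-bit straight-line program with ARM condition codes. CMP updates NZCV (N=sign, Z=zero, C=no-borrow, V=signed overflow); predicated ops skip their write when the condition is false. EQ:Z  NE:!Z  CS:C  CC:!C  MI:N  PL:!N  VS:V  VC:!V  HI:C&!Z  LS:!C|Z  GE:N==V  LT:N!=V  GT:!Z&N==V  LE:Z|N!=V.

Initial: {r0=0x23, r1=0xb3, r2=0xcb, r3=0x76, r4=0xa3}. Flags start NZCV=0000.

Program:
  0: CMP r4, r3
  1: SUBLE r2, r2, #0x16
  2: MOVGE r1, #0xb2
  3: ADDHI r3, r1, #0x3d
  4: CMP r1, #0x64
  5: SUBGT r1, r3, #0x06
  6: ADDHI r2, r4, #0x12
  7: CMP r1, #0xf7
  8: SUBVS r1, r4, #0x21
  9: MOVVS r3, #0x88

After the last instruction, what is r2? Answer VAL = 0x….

[0] flags=0011 → (cmp)
[1] flags=0011 LE?T → r2=0xb5
[2] flags=0011 GE?F → skip
[3] flags=0011 HI?T → r3=0xf0
[4] flags=0011 → (cmp)
[5] flags=0011 GT?F → skip
[6] flags=0011 HI?T → r2=0xb5
[7] flags=1000 → (cmp)
[8] flags=1000 VS?F → skip
[9] flags=1000 VS?F → skip

VAL = 0xb5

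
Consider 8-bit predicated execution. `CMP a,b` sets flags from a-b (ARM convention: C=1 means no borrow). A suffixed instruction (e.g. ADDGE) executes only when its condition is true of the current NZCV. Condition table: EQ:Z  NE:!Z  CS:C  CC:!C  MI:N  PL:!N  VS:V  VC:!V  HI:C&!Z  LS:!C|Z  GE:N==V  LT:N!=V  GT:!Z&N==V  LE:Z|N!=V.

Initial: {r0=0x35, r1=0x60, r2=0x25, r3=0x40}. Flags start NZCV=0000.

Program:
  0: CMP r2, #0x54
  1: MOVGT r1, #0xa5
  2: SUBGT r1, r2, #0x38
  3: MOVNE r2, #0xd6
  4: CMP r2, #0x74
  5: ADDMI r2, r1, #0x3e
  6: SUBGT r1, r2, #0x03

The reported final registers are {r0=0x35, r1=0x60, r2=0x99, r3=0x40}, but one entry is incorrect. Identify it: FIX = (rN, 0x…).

[0] flags=1000 → (cmp)
[1] flags=1000 GT?F → skip
[2] flags=1000 GT?F → skip
[3] flags=1000 NE?T → r2=0xd6
[4] flags=0011 → (cmp)
[5] flags=0011 MI?F → skip
[6] flags=0011 GT?F → skip

FIX = (r2, 0xd6)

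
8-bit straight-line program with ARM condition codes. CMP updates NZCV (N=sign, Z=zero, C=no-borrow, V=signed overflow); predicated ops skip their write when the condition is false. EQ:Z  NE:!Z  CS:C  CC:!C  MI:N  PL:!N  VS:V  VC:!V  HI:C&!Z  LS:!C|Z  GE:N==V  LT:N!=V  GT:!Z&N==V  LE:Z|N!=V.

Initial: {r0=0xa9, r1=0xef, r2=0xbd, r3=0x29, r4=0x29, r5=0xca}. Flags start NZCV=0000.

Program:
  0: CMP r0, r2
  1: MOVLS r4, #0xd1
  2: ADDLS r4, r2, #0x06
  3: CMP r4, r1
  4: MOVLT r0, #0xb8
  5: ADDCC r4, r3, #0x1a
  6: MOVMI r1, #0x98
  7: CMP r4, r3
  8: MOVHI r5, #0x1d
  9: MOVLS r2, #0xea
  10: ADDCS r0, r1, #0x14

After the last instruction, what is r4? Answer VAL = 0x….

VAL = 0x43

0: ✓ CMP  NZCV=1000
1: ✓ MOVLS  r4←0xd1
2: ✓ ADDLS  r4←0xc3
3: ✓ CMP  NZCV=1000
4: ✓ MOVLT  r0←0xb8
5: ✓ ADDCC  r4←0x43
6: ✓ MOVMI  r1←0x98
7: ✓ CMP  NZCV=0010
8: ✓ MOVHI  r5←0x1d
9: · MOVLS
10: ✓ ADDCS  r0←0xac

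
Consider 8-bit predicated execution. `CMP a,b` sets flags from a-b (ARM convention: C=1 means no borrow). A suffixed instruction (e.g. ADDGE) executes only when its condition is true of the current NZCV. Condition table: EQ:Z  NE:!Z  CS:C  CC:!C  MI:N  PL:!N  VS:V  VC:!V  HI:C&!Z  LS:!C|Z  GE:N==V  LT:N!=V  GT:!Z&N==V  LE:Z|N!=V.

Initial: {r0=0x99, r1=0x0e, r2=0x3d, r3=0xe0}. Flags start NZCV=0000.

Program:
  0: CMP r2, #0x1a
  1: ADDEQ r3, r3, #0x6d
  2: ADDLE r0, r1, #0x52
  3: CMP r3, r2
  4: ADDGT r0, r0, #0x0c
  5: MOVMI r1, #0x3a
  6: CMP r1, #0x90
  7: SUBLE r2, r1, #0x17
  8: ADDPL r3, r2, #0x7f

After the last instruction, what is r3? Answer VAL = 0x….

VAL = 0xe0

[0] flags=0010 → (cmp)
[1] flags=0010 EQ?F → skip
[2] flags=0010 LE?F → skip
[3] flags=1010 → (cmp)
[4] flags=1010 GT?F → skip
[5] flags=1010 MI?T → r1=0x3a
[6] flags=1001 → (cmp)
[7] flags=1001 LE?F → skip
[8] flags=1001 PL?F → skip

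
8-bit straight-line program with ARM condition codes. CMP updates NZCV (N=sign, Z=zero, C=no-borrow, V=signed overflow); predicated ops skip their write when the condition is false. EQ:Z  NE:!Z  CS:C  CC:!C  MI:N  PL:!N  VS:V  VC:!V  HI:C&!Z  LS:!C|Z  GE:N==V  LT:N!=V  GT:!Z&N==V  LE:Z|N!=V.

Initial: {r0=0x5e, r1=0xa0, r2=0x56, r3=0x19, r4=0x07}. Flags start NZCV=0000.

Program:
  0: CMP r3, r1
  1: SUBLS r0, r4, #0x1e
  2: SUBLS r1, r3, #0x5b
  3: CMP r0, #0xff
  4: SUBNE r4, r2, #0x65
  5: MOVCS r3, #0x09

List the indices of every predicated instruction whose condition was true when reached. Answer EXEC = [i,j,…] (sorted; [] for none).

0: ✓ CMP  NZCV=0000
1: ✓ SUBLS  r0←0xe9
2: ✓ SUBLS  r1←0xbe
3: ✓ CMP  NZCV=1000
4: ✓ SUBNE  r4←0xf1
5: · MOVCS

EXEC = [1,2,4]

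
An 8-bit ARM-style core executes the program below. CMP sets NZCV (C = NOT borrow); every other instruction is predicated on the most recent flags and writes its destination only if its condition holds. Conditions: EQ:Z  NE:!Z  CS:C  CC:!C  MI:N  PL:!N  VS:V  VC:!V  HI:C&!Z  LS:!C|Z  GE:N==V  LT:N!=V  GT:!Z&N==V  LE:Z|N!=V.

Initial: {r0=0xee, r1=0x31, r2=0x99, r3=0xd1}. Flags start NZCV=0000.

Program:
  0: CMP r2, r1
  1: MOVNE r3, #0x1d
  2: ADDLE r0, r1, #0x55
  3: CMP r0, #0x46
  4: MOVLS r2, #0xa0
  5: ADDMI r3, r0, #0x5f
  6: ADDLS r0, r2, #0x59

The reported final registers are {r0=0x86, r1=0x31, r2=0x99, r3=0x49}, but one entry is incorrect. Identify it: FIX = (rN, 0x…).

[0] flags=0011 → (cmp)
[1] flags=0011 NE?T → r3=0x1d
[2] flags=0011 LE?T → r0=0x86
[3] flags=0011 → (cmp)
[4] flags=0011 LS?F → skip
[5] flags=0011 MI?F → skip
[6] flags=0011 LS?F → skip

FIX = (r3, 0x1d)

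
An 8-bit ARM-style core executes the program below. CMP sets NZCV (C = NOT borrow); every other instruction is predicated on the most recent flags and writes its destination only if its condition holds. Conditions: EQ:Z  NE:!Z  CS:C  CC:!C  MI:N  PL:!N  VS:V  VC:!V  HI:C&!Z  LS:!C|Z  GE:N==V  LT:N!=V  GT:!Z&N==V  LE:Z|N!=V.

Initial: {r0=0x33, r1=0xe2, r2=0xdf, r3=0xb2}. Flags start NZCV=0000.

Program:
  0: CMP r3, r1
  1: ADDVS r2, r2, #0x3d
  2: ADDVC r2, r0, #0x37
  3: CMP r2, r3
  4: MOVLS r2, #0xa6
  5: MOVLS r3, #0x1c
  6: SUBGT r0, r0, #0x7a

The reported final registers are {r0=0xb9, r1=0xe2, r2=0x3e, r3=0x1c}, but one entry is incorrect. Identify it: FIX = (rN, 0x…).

0: ✓ CMP  NZCV=1000
1: · ADDVS
2: ✓ ADDVC  r2←0x6a
3: ✓ CMP  NZCV=1001
4: ✓ MOVLS  r2←0xa6
5: ✓ MOVLS  r3←0x1c
6: ✓ SUBGT  r0←0xb9

FIX = (r2, 0xa6)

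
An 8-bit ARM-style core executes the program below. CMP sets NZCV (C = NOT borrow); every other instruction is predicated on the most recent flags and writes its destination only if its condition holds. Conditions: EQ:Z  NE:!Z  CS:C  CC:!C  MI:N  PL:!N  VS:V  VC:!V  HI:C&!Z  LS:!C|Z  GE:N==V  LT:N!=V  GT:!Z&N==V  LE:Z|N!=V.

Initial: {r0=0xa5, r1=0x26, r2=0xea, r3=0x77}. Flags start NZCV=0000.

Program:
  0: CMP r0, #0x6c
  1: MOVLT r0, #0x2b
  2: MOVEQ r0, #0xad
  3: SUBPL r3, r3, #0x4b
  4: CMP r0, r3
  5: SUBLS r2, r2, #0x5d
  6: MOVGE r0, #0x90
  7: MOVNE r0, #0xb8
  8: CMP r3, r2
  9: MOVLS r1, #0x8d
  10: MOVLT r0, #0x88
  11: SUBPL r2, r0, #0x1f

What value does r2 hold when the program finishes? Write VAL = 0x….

[0] flags=0011 → (cmp)
[1] flags=0011 LT?T → r0=0x2b
[2] flags=0011 EQ?F → skip
[3] flags=0011 PL?T → r3=0x2c
[4] flags=1000 → (cmp)
[5] flags=1000 LS?T → r2=0x8d
[6] flags=1000 GE?F → skip
[7] flags=1000 NE?T → r0=0xb8
[8] flags=1001 → (cmp)
[9] flags=1001 LS?T → r1=0x8d
[10] flags=1001 LT?F → skip
[11] flags=1001 PL?F → skip

VAL = 0x8d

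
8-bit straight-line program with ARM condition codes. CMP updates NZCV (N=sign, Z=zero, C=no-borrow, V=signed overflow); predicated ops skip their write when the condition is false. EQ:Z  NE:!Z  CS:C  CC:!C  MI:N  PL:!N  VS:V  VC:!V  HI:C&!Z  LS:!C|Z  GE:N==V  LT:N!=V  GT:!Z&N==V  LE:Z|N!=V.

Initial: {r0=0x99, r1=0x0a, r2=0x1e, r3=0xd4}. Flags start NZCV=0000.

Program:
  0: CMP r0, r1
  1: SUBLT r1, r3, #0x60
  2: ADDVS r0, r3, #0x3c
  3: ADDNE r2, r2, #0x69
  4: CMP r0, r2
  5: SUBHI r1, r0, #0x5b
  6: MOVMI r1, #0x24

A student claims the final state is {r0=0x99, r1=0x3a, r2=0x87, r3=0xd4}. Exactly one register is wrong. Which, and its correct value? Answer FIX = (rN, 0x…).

[0] flags=1010 → (cmp)
[1] flags=1010 LT?T → r1=0x74
[2] flags=1010 VS?F → skip
[3] flags=1010 NE?T → r2=0x87
[4] flags=0010 → (cmp)
[5] flags=0010 HI?T → r1=0x3e
[6] flags=0010 MI?F → skip

FIX = (r1, 0x3e)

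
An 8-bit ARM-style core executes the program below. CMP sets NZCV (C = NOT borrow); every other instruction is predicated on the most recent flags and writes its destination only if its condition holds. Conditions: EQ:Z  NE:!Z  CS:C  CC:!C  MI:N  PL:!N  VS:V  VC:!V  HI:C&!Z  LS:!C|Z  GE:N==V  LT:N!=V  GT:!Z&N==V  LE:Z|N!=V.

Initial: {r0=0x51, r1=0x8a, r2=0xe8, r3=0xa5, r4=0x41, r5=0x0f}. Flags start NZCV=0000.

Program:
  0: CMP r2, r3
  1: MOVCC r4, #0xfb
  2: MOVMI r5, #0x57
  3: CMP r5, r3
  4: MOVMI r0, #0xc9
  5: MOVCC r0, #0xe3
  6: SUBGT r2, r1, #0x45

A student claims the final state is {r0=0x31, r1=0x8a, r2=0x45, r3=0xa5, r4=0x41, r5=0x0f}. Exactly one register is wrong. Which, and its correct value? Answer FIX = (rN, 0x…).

FIX = (r0, 0xe3)

[0] flags=0010 → (cmp)
[1] flags=0010 CC?F → skip
[2] flags=0010 MI?F → skip
[3] flags=0000 → (cmp)
[4] flags=0000 MI?F → skip
[5] flags=0000 CC?T → r0=0xe3
[6] flags=0000 GT?T → r2=0x45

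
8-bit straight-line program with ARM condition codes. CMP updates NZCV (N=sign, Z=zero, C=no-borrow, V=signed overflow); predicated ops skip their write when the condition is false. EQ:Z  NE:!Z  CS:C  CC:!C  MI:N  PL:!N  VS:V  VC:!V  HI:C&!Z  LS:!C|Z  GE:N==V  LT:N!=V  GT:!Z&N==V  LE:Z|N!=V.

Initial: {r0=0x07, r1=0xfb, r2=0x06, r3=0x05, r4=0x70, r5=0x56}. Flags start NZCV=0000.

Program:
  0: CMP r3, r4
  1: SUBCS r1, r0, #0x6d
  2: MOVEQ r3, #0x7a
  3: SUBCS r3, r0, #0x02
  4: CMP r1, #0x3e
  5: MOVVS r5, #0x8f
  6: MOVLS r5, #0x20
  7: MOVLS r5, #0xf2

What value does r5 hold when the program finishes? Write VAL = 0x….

0: ✓ CMP  NZCV=1000
1: · SUBCS
2: · MOVEQ
3: · SUBCS
4: ✓ CMP  NZCV=1010
5: · MOVVS
6: · MOVLS
7: · MOVLS

VAL = 0x56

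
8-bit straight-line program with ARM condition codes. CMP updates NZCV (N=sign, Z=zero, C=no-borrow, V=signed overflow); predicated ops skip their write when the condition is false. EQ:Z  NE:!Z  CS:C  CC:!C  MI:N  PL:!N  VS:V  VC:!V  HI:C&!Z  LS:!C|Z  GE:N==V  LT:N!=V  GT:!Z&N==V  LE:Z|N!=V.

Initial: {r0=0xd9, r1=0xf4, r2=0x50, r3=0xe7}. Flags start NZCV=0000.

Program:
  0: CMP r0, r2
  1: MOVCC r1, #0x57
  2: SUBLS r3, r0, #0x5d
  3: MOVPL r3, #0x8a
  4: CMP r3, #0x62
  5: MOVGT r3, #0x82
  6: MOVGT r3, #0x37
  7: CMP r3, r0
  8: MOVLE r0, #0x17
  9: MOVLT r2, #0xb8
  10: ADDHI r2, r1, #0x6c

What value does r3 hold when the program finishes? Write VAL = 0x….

0: ✓ CMP  NZCV=1010
1: · MOVCC
2: · SUBLS
3: · MOVPL
4: ✓ CMP  NZCV=1010
5: · MOVGT
6: · MOVGT
7: ✓ CMP  NZCV=0010
8: · MOVLE
9: · MOVLT
10: ✓ ADDHI  r2←0x60

VAL = 0xe7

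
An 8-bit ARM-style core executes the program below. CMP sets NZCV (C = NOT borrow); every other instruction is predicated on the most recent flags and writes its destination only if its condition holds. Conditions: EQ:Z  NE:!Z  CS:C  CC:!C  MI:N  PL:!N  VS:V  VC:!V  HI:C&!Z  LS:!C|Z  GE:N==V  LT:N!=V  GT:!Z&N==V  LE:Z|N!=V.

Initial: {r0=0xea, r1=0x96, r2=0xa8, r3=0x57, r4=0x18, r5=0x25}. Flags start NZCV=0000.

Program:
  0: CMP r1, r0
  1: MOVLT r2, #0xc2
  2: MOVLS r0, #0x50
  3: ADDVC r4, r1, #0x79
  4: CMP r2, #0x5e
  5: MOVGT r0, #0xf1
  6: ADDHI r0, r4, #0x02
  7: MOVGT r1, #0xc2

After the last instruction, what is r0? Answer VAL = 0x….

VAL = 0x11

[0] flags=1000 → (cmp)
[1] flags=1000 LT?T → r2=0xc2
[2] flags=1000 LS?T → r0=0x50
[3] flags=1000 VC?T → r4=0x0f
[4] flags=0011 → (cmp)
[5] flags=0011 GT?F → skip
[6] flags=0011 HI?T → r0=0x11
[7] flags=0011 GT?F → skip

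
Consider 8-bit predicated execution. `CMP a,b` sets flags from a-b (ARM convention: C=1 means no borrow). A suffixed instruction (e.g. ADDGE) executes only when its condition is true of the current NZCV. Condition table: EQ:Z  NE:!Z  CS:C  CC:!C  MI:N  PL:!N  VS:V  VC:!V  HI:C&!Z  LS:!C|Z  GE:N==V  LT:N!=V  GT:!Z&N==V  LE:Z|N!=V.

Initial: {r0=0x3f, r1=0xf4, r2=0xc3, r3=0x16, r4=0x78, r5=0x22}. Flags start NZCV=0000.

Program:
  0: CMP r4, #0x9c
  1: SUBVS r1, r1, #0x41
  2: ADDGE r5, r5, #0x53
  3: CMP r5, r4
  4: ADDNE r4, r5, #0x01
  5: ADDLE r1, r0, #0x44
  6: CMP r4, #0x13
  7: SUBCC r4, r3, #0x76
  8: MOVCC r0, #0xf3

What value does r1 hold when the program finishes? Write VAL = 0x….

VAL = 0x83

[0] flags=1001 → (cmp)
[1] flags=1001 VS?T → r1=0xb3
[2] flags=1001 GE?T → r5=0x75
[3] flags=1000 → (cmp)
[4] flags=1000 NE?T → r4=0x76
[5] flags=1000 LE?T → r1=0x83
[6] flags=0010 → (cmp)
[7] flags=0010 CC?F → skip
[8] flags=0010 CC?F → skip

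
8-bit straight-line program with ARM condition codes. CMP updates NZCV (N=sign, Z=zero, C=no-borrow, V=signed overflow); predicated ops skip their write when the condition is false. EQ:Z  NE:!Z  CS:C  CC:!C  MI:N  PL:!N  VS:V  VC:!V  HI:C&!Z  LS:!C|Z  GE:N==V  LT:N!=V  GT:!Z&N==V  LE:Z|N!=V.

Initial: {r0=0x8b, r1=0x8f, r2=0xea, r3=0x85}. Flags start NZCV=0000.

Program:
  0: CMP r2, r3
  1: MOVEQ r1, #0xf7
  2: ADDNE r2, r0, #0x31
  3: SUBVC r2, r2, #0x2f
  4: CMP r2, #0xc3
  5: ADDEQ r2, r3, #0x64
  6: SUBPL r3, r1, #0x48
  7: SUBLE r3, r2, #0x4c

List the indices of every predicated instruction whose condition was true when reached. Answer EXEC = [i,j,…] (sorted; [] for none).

EXEC = [2,3,7]

0: ✓ CMP  NZCV=0010
1: · MOVEQ
2: ✓ ADDNE  r2←0xbc
3: ✓ SUBVC  r2←0x8d
4: ✓ CMP  NZCV=1000
5: · ADDEQ
6: · SUBPL
7: ✓ SUBLE  r3←0x41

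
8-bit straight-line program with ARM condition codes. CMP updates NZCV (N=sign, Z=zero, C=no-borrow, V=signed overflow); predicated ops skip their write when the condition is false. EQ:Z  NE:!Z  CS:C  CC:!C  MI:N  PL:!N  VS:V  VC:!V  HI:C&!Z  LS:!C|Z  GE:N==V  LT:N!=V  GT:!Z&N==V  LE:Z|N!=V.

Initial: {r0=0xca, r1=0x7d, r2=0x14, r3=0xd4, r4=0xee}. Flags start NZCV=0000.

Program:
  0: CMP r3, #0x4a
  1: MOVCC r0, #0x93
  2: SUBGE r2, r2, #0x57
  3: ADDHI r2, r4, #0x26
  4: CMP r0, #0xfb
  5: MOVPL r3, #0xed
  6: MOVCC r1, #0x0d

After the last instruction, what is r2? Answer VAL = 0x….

VAL = 0x14

0: ✓ CMP  NZCV=1010
1: · MOVCC
2: · SUBGE
3: ✓ ADDHI  r2←0x14
4: ✓ CMP  NZCV=1000
5: · MOVPL
6: ✓ MOVCC  r1←0x0d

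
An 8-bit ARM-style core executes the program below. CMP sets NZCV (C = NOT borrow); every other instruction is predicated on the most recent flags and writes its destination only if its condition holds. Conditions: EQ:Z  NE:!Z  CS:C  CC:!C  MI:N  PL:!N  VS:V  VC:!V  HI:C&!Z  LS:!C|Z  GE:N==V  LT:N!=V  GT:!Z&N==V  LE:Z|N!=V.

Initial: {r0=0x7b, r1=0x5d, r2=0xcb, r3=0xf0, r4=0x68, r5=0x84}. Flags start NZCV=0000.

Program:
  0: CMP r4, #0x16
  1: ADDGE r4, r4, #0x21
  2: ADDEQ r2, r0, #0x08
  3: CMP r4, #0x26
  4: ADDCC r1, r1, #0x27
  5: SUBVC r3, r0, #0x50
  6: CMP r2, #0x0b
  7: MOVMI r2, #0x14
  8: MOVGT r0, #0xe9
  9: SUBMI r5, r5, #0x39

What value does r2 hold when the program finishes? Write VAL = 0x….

VAL = 0x14

0: ✓ CMP  NZCV=0010
1: ✓ ADDGE  r4←0x89
2: · ADDEQ
3: ✓ CMP  NZCV=0011
4: · ADDCC
5: · SUBVC
6: ✓ CMP  NZCV=1010
7: ✓ MOVMI  r2←0x14
8: · MOVGT
9: ✓ SUBMI  r5←0x4b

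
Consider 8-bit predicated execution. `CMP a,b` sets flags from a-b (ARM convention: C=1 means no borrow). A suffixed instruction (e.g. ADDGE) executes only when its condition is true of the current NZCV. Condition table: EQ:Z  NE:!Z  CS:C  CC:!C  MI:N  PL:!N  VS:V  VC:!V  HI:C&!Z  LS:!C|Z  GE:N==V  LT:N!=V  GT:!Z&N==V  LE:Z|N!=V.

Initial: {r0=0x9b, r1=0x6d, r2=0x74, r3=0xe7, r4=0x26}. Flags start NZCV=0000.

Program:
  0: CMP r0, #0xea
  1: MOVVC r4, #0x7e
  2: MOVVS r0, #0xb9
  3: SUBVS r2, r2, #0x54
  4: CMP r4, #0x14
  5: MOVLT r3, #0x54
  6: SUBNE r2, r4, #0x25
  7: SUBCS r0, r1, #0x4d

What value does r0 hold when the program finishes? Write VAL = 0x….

VAL = 0x20

0: ✓ CMP  NZCV=1000
1: ✓ MOVVC  r4←0x7e
2: · MOVVS
3: · SUBVS
4: ✓ CMP  NZCV=0010
5: · MOVLT
6: ✓ SUBNE  r2←0x59
7: ✓ SUBCS  r0←0x20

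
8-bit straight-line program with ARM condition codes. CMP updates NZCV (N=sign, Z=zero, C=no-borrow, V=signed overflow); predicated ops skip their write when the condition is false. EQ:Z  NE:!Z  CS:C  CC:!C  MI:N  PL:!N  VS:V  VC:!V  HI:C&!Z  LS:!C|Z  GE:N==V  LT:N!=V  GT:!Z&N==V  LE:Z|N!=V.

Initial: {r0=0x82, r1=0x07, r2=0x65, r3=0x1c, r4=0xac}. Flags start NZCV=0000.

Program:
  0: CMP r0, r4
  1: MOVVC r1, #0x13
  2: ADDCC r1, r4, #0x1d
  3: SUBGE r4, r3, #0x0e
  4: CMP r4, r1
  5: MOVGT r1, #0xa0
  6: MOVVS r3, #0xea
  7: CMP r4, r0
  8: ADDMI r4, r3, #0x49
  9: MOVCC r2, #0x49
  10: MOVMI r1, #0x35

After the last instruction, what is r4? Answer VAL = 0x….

[0] flags=1000 → (cmp)
[1] flags=1000 VC?T → r1=0x13
[2] flags=1000 CC?T → r1=0xc9
[3] flags=1000 GE?F → skip
[4] flags=1000 → (cmp)
[5] flags=1000 GT?F → skip
[6] flags=1000 VS?F → skip
[7] flags=0010 → (cmp)
[8] flags=0010 MI?F → skip
[9] flags=0010 CC?F → skip
[10] flags=0010 MI?F → skip

VAL = 0xac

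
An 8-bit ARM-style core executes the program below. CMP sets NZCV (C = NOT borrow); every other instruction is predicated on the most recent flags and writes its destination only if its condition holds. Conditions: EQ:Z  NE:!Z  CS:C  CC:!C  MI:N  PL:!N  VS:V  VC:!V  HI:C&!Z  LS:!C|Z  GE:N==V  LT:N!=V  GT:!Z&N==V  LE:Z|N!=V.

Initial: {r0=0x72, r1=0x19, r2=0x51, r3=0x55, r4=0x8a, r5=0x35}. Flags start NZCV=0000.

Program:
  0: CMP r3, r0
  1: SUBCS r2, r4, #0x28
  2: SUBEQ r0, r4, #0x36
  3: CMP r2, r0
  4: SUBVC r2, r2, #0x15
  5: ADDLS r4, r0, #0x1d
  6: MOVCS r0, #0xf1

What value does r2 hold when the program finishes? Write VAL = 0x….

0: ✓ CMP  NZCV=1000
1: · SUBCS
2: · SUBEQ
3: ✓ CMP  NZCV=1000
4: ✓ SUBVC  r2←0x3c
5: ✓ ADDLS  r4←0x8f
6: · MOVCS

VAL = 0x3c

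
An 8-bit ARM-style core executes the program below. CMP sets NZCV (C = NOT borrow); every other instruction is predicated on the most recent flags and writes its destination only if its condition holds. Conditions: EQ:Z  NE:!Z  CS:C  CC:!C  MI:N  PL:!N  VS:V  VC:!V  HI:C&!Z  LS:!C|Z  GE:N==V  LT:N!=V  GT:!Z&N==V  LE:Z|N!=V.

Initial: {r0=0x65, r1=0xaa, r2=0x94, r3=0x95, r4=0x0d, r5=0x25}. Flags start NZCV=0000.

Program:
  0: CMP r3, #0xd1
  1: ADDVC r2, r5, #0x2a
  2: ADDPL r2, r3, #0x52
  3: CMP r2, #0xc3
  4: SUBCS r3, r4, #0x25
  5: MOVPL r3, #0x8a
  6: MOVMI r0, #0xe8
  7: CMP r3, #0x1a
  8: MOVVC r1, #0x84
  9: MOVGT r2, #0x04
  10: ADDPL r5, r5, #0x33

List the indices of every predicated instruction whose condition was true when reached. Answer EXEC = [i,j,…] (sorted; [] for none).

[0] flags=1000 → (cmp)
[1] flags=1000 VC?T → r2=0x4f
[2] flags=1000 PL?F → skip
[3] flags=1001 → (cmp)
[4] flags=1001 CS?F → skip
[5] flags=1001 PL?F → skip
[6] flags=1001 MI?T → r0=0xe8
[7] flags=0011 → (cmp)
[8] flags=0011 VC?F → skip
[9] flags=0011 GT?F → skip
[10] flags=0011 PL?T → r5=0x58

EXEC = [1,6,10]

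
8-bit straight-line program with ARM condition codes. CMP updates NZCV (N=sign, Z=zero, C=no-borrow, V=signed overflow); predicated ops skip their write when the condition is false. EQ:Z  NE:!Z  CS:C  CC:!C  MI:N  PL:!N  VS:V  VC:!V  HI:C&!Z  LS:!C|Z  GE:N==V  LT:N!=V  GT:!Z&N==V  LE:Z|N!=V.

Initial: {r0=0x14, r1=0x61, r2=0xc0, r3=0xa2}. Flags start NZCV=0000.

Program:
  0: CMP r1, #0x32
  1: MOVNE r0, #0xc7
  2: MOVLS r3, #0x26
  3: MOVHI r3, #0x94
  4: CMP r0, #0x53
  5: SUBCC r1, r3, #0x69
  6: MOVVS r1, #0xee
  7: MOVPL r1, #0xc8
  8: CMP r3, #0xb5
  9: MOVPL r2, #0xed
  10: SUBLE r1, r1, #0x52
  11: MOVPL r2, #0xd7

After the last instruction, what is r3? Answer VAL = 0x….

0: ✓ CMP  NZCV=0010
1: ✓ MOVNE  r0←0xc7
2: · MOVLS
3: ✓ MOVHI  r3←0x94
4: ✓ CMP  NZCV=0011
5: · SUBCC
6: ✓ MOVVS  r1←0xee
7: ✓ MOVPL  r1←0xc8
8: ✓ CMP  NZCV=1000
9: · MOVPL
10: ✓ SUBLE  r1←0x76
11: · MOVPL

VAL = 0x94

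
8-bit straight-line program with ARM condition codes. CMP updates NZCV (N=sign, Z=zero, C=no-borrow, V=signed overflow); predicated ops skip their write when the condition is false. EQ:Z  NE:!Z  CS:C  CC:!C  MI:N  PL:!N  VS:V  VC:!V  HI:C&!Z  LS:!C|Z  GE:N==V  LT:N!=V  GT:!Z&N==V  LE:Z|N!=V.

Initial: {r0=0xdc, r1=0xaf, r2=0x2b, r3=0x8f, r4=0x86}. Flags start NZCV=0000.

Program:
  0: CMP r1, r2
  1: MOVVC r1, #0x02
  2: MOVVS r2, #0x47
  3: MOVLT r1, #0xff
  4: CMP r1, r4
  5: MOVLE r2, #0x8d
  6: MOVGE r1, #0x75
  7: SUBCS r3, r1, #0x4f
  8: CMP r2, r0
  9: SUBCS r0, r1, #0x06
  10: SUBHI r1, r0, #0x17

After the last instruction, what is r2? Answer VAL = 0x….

VAL = 0x2b

0: ✓ CMP  NZCV=1010
1: ✓ MOVVC  r1←0x02
2: · MOVVS
3: ✓ MOVLT  r1←0xff
4: ✓ CMP  NZCV=0010
5: · MOVLE
6: ✓ MOVGE  r1←0x75
7: ✓ SUBCS  r3←0x26
8: ✓ CMP  NZCV=0000
9: · SUBCS
10: · SUBHI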